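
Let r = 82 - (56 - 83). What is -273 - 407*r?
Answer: -44636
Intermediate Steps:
r = 109 (r = 82 - 1*(-27) = 82 + 27 = 109)
-273 - 407*r = -273 - 407*109 = -273 - 44363 = -44636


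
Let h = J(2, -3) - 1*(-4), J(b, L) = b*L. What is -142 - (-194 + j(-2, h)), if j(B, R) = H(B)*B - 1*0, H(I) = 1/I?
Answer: 51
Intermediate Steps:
J(b, L) = L*b
h = -2 (h = -3*2 - 1*(-4) = -6 + 4 = -2)
j(B, R) = 1 (j(B, R) = B/B - 1*0 = 1 + 0 = 1)
-142 - (-194 + j(-2, h)) = -142 - (-194 + 1) = -142 - 1*(-193) = -142 + 193 = 51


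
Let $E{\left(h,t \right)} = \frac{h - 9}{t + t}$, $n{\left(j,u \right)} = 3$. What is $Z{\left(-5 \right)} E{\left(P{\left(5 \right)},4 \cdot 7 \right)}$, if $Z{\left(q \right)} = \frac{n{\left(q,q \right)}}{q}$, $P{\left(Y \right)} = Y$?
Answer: $\frac{3}{70} \approx 0.042857$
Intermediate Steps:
$E{\left(h,t \right)} = \frac{-9 + h}{2 t}$
$Z{\left(q \right)} = \frac{3}{q}$
$Z{\left(-5 \right)} E{\left(P{\left(5 \right)},4 \cdot 7 \right)} = \frac{3}{-5} \frac{-9 + 5}{2 \cdot 4 \cdot 7} = 3 \left(- \frac{1}{5}\right) \frac{1}{2} \cdot \frac{1}{28} \left(-4\right) = - \frac{3 \cdot \frac{1}{2} \cdot \frac{1}{28} \left(-4\right)}{5} = \left(- \frac{3}{5}\right) \left(- \frac{1}{14}\right) = \frac{3}{70}$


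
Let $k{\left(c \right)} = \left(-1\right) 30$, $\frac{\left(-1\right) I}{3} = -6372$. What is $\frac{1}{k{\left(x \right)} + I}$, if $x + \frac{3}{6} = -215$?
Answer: $\frac{1}{19086} \approx 5.2394 \cdot 10^{-5}$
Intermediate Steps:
$I = 19116$ ($I = \left(-3\right) \left(-6372\right) = 19116$)
$x = - \frac{431}{2}$ ($x = - \frac{1}{2} - 215 = - \frac{431}{2} \approx -215.5$)
$k{\left(c \right)} = -30$
$\frac{1}{k{\left(x \right)} + I} = \frac{1}{-30 + 19116} = \frac{1}{19086}$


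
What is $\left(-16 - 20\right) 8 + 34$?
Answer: $-254$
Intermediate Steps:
$\left(-16 - 20\right) 8 + 34 = \left(-36\right) 8 + 34 = -288 + 34 = -254$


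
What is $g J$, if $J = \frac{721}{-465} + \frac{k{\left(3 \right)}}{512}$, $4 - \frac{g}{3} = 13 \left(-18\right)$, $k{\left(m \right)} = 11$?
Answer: $- \frac{43320403}{39680} \approx -1091.7$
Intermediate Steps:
$g = 714$ ($g = 12 - 3 \cdot 13 \left(-18\right) = 12 - -702 = 12 + 702 = 714$)
$J = - \frac{364037}{238080}$ ($J = \frac{721}{-465} + \frac{11}{512} = 721 \left(- \frac{1}{465}\right) + 11 \cdot \frac{1}{512} = - \frac{721}{465} + \frac{11}{512} = - \frac{364037}{238080} \approx -1.5291$)
$g J = 714 \left(- \frac{364037}{238080}\right) = - \frac{43320403}{39680}$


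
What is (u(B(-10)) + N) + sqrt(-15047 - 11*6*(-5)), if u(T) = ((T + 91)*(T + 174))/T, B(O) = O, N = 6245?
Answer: 24583/5 + I*sqrt(14717) ≈ 4916.6 + 121.31*I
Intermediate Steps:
u(T) = (91 + T)*(174 + T)/T (u(T) = ((91 + T)*(174 + T))/T = (91 + T)*(174 + T)/T)
(u(B(-10)) + N) + sqrt(-15047 - 11*6*(-5)) = ((265 - 10 + 15834/(-10)) + 6245) + sqrt(-15047 - 11*6*(-5)) = ((265 - 10 + 15834*(-1/10)) + 6245) + sqrt(-15047 - 66*(-5)) = ((265 - 10 - 7917/5) + 6245) + sqrt(-15047 + 330) = (-6642/5 + 6245) + sqrt(-14717) = 24583/5 + I*sqrt(14717)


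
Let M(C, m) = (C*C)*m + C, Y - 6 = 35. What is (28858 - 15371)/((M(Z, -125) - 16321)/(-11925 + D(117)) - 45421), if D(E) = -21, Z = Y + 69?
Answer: -161115702/541070555 ≈ -0.29777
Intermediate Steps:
Y = 41 (Y = 6 + 35 = 41)
Z = 110 (Z = 41 + 69 = 110)
M(C, m) = C + m*C² (M(C, m) = C²*m + C = m*C² + C = C + m*C²)
(28858 - 15371)/((M(Z, -125) - 16321)/(-11925 + D(117)) - 45421) = (28858 - 15371)/((110*(1 + 110*(-125)) - 16321)/(-11925 - 21) - 45421) = 13487/((110*(1 - 13750) - 16321)/(-11946) - 45421) = 13487/((110*(-13749) - 16321)*(-1/11946) - 45421) = 13487/((-1512390 - 16321)*(-1/11946) - 45421) = 13487/(-1528711*(-1/11946) - 45421) = 13487/(1528711/11946 - 45421) = 13487/(-541070555/11946) = 13487*(-11946/541070555) = -161115702/541070555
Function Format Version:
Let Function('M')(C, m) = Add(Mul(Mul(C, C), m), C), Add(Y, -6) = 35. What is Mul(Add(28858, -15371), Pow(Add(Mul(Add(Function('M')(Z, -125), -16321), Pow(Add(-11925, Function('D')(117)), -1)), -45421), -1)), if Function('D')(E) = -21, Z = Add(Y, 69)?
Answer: Rational(-161115702, 541070555) ≈ -0.29777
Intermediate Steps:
Y = 41 (Y = Add(6, 35) = 41)
Z = 110 (Z = Add(41, 69) = 110)
Function('M')(C, m) = Add(C, Mul(m, Pow(C, 2))) (Function('M')(C, m) = Add(Mul(Pow(C, 2), m), C) = Add(Mul(m, Pow(C, 2)), C) = Add(C, Mul(m, Pow(C, 2))))
Mul(Add(28858, -15371), Pow(Add(Mul(Add(Function('M')(Z, -125), -16321), Pow(Add(-11925, Function('D')(117)), -1)), -45421), -1)) = Mul(Add(28858, -15371), Pow(Add(Mul(Add(Mul(110, Add(1, Mul(110, -125))), -16321), Pow(Add(-11925, -21), -1)), -45421), -1)) = Mul(13487, Pow(Add(Mul(Add(Mul(110, Add(1, -13750)), -16321), Pow(-11946, -1)), -45421), -1)) = Mul(13487, Pow(Add(Mul(Add(Mul(110, -13749), -16321), Rational(-1, 11946)), -45421), -1)) = Mul(13487, Pow(Add(Mul(Add(-1512390, -16321), Rational(-1, 11946)), -45421), -1)) = Mul(13487, Pow(Add(Mul(-1528711, Rational(-1, 11946)), -45421), -1)) = Mul(13487, Pow(Add(Rational(1528711, 11946), -45421), -1)) = Mul(13487, Pow(Rational(-541070555, 11946), -1)) = Mul(13487, Rational(-11946, 541070555)) = Rational(-161115702, 541070555)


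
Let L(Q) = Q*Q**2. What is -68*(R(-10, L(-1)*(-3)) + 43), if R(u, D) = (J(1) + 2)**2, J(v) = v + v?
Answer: -4012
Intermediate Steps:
J(v) = 2*v
L(Q) = Q**3
R(u, D) = 16 (R(u, D) = (2*1 + 2)**2 = (2 + 2)**2 = 4**2 = 16)
-68*(R(-10, L(-1)*(-3)) + 43) = -68*(16 + 43) = -68*59 = -4012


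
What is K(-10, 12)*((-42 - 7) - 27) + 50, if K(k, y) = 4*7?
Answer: -2078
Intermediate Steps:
K(k, y) = 28
K(-10, 12)*((-42 - 7) - 27) + 50 = 28*((-42 - 7) - 27) + 50 = 28*(-49 - 27) + 50 = 28*(-76) + 50 = -2128 + 50 = -2078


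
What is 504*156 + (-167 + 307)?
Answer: 78764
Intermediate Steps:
504*156 + (-167 + 307) = 78624 + 140 = 78764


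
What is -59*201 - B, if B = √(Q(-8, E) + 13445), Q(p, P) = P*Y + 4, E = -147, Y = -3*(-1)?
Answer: -11859 - 4*√813 ≈ -11973.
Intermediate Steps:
Y = 3
Q(p, P) = 4 + 3*P (Q(p, P) = P*3 + 4 = 3*P + 4 = 4 + 3*P)
B = 4*√813 (B = √((4 + 3*(-147)) + 13445) = √((4 - 441) + 13445) = √(-437 + 13445) = √13008 = 4*√813 ≈ 114.05)
-59*201 - B = -59*201 - 4*√813 = -11859 - 4*√813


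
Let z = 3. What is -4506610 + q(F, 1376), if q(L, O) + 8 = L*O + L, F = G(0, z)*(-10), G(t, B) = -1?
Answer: -4492848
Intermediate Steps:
F = 10 (F = -1*(-10) = 10)
q(L, O) = -8 + L + L*O (q(L, O) = -8 + (L*O + L) = -8 + (L + L*O) = -8 + L + L*O)
-4506610 + q(F, 1376) = -4506610 + (-8 + 10 + 10*1376) = -4506610 + (-8 + 10 + 13760) = -4506610 + 13762 = -4492848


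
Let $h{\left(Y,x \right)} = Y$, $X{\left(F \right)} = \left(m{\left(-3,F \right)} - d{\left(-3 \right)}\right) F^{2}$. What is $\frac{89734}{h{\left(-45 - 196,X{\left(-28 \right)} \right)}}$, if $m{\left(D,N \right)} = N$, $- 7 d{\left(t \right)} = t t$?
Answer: $- \frac{89734}{241} \approx -372.34$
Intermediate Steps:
$d{\left(t \right)} = - \frac{t^{2}}{7}$ ($d{\left(t \right)} = - \frac{t t}{7} = - \frac{t^{2}}{7}$)
$X{\left(F \right)} = F^{2} \left(\frac{9}{7} + F\right)$ ($X{\left(F \right)} = \left(F - - \frac{\left(-3\right)^{2}}{7}\right) F^{2} = \left(F - \left(- \frac{1}{7}\right) 9\right) F^{2} = \left(F - - \frac{9}{7}\right) F^{2} = \left(F + \frac{9}{7}\right) F^{2} = \left(\frac{9}{7} + F\right) F^{2} = F^{2} \left(\frac{9}{7} + F\right)$)
$\frac{89734}{h{\left(-45 - 196,X{\left(-28 \right)} \right)}} = \frac{89734}{-45 - 196} = \frac{89734}{-241} = 89734 \left(- \frac{1}{241}\right) = - \frac{89734}{241}$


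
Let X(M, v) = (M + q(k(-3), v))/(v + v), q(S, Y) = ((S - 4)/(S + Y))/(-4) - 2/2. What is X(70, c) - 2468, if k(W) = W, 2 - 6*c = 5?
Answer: -5073/2 ≈ -2536.5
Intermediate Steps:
c = -1/2 (c = 1/3 - 1/6*5 = 1/3 - 5/6 = -1/2 ≈ -0.50000)
q(S, Y) = -1 - (-4 + S)/(4*(S + Y)) (q(S, Y) = ((-4 + S)/(S + Y))*(-1/4) - 2*1/2 = ((-4 + S)/(S + Y))*(-1/4) - 1 = -(-4 + S)/(4*(S + Y)) - 1 = -1 - (-4 + S)/(4*(S + Y)))
X(M, v) = (M + (19/4 - v)/(-3 + v))/(2*v) (X(M, v) = (M + (1 - v - 5/4*(-3))/(-3 + v))/(v + v) = (M + (1 - v + 15/4)/(-3 + v))/((2*v)) = (M + (19/4 - v)/(-3 + v))*(1/(2*v)) = (M + (19/4 - v)/(-3 + v))/(2*v))
X(70, c) - 2468 = (19 - 4*(-1/2) + 4*70*(-3 - 1/2))/(8*(-1/2)*(-3 - 1/2)) - 2468 = (1/8)*(-2)*(19 + 2 + 4*70*(-7/2))/(-7/2) - 2468 = (1/8)*(-2)*(-2/7)*(19 + 2 - 980) - 2468 = (1/8)*(-2)*(-2/7)*(-959) - 2468 = -137/2 - 2468 = -5073/2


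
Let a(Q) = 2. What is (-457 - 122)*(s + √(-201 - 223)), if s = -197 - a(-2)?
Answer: 115221 - 1158*I*√106 ≈ 1.1522e+5 - 11922.0*I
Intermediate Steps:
s = -199 (s = -197 - 1*2 = -197 - 2 = -199)
(-457 - 122)*(s + √(-201 - 223)) = (-457 - 122)*(-199 + √(-201 - 223)) = -579*(-199 + √(-424)) = -579*(-199 + 2*I*√106) = 115221 - 1158*I*√106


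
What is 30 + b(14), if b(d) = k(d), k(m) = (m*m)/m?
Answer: 44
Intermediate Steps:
k(m) = m (k(m) = m**2/m = m)
b(d) = d
30 + b(14) = 30 + 14 = 44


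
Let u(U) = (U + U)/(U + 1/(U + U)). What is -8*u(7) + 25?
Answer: 907/99 ≈ 9.1616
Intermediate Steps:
u(U) = 2*U/(U + 1/(2*U)) (u(U) = (2*U)/(U + 1/(2*U)) = 2*U/(U + 1/(2*U)))
-8*u(7) + 25 = -32*7²/(1 + 2*7²) + 25 = -32*49/(1 + 2*49) + 25 = -32*49/(1 + 98) + 25 = -32*49/99 + 25 = -8*196/99 + 25 = -1568/99 + 25 = 907/99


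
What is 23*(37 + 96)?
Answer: 3059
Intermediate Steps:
23*(37 + 96) = 23*133 = 3059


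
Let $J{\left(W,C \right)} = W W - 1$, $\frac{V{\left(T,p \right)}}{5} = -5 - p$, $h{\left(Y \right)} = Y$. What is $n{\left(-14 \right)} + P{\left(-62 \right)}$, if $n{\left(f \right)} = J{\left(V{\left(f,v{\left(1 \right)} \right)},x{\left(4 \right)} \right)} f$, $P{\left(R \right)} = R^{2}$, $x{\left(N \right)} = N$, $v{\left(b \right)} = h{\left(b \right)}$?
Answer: $-8742$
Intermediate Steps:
$v{\left(b \right)} = b$
$V{\left(T,p \right)} = -25 - 5 p$ ($V{\left(T,p \right)} = 5 \left(-5 - p\right) = -25 - 5 p$)
$J{\left(W,C \right)} = -1 + W^{2}$ ($J{\left(W,C \right)} = W^{2} - 1 = -1 + W^{2}$)
$n{\left(f \right)} = 899 f$ ($n{\left(f \right)} = \left(-1 + \left(-25 - 5\right)^{2}\right) f = \left(-1 + \left(-30\right)^{2}\right) f = \left(-1 + 900\right) f = 899 f$)
$n{\left(-14 \right)} + P{\left(-62 \right)} = 899 \left(-14\right) + \left(-62\right)^{2} = -12586 + 3844 = -8742$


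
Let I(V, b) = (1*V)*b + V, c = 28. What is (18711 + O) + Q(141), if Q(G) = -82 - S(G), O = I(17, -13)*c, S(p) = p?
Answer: 12776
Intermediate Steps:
I(V, b) = V + V*b (I(V, b) = V*b + V = V + V*b)
O = -5712 (O = (17*(1 - 13))*28 = (17*(-12))*28 = -204*28 = -5712)
Q(G) = -82 - G
(18711 + O) + Q(141) = (18711 - 5712) + (-82 - 1*141) = 12999 + (-82 - 141) = 12999 - 223 = 12776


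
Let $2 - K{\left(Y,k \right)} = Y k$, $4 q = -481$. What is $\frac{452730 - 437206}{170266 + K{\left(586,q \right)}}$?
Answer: $\frac{31048}{481469} \approx 0.064486$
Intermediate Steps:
$q = - \frac{481}{4}$ ($q = \frac{1}{4} \left(-481\right) = - \frac{481}{4} \approx -120.25$)
$K{\left(Y,k \right)} = 2 - Y k$
$\frac{452730 - 437206}{170266 + K{\left(586,q \right)}} = \frac{452730 - 437206}{170266 - \left(-2 + 586 \left(- \frac{481}{4}\right)\right)} = \frac{15524}{170266 + \left(2 + \frac{140933}{2}\right)} = \frac{15524}{170266 + \frac{140937}{2}} = \frac{15524}{\frac{481469}{2}} = 15524 \cdot \frac{2}{481469} = \frac{31048}{481469}$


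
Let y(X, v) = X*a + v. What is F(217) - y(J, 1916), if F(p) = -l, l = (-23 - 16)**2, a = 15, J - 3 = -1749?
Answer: 22753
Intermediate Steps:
J = -1746 (J = 3 - 1749 = -1746)
y(X, v) = v + 15*X (y(X, v) = X*15 + v = 15*X + v = v + 15*X)
l = 1521 (l = (-39)**2 = 1521)
F(p) = -1521 (F(p) = -1*1521 = -1521)
F(217) - y(J, 1916) = -1521 - (1916 + 15*(-1746)) = -1521 - (1916 - 26190) = -1521 - 1*(-24274) = -1521 + 24274 = 22753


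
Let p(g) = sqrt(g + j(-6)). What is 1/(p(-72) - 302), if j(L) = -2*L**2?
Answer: -151/45674 - 3*I/22837 ≈ -0.003306 - 0.00013137*I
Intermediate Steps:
p(g) = sqrt(-72 + g) (p(g) = sqrt(g - 2*(-6)**2) = sqrt(g - 2*36) = sqrt(g - 72) = sqrt(-72 + g))
1/(p(-72) - 302) = 1/(sqrt(-72 - 72) - 302) = 1/(sqrt(-144) - 302) = 1/(12*I - 302) = 1/(-302 + 12*I) = (-302 - 12*I)/91348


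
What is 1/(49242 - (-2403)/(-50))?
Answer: 50/2459697 ≈ 2.0328e-5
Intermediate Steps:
1/(49242 - (-2403)/(-50)) = 1/(49242 - (-2403)*(-1)/50) = 1/(49242 - 89*27/50) = 1/(49242 - 2403/50) = 1/(2459697/50) = 50/2459697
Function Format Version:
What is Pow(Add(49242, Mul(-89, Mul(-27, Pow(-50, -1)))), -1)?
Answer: Rational(50, 2459697) ≈ 2.0328e-5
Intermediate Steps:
Pow(Add(49242, Mul(-89, Mul(-27, Pow(-50, -1)))), -1) = Pow(Add(49242, Mul(-89, Mul(-27, Rational(-1, 50)))), -1) = Pow(Add(49242, Mul(-89, Rational(27, 50))), -1) = Pow(Add(49242, Rational(-2403, 50)), -1) = Pow(Rational(2459697, 50), -1) = Rational(50, 2459697)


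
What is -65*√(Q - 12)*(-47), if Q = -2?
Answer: 3055*I*√14 ≈ 11431.0*I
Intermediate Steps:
-65*√(Q - 12)*(-47) = -65*√(-2 - 12)*(-47) = -65*I*√14*(-47) = 3055*I*√14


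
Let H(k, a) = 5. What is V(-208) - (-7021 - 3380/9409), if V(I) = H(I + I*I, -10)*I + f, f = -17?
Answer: 56118656/9409 ≈ 5964.4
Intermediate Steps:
V(I) = -17 + 5*I (V(I) = 5*I - 17 = -17 + 5*I)
V(-208) - (-7021 - 3380/9409) = (-17 + 5*(-208)) - (-7021 - 3380/9409) = (-17 - 1040) - (-7021 - 3380*1/9409) = -1057 - (-7021 - 3380/9409) = -1057 - 1*(-66063969/9409) = -1057 + 66063969/9409 = 56118656/9409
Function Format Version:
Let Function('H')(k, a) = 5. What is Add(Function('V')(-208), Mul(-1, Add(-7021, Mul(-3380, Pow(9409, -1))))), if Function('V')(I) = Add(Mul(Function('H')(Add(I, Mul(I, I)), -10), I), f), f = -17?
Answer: Rational(56118656, 9409) ≈ 5964.4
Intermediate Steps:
Function('V')(I) = Add(-17, Mul(5, I)) (Function('V')(I) = Add(Mul(5, I), -17) = Add(-17, Mul(5, I)))
Add(Function('V')(-208), Mul(-1, Add(-7021, Mul(-3380, Pow(9409, -1))))) = Add(Add(-17, Mul(5, -208)), Mul(-1, Add(-7021, Mul(-3380, Pow(9409, -1))))) = Add(Add(-17, -1040), Mul(-1, Add(-7021, Mul(-3380, Rational(1, 9409))))) = Add(-1057, Mul(-1, Add(-7021, Rational(-3380, 9409)))) = Add(-1057, Mul(-1, Rational(-66063969, 9409))) = Add(-1057, Rational(66063969, 9409)) = Rational(56118656, 9409)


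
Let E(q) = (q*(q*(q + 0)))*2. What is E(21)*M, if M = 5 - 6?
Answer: -18522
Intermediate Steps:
M = -1
E(q) = 2*q³ (E(q) = (q*(q*q))*2 = (q*q²)*2 = q³*2 = 2*q³)
E(21)*M = (2*21³)*(-1) = (2*9261)*(-1) = 18522*(-1) = -18522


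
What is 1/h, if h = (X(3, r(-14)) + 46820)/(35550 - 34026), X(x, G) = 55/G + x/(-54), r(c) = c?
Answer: 96012/2949409 ≈ 0.032553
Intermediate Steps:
X(x, G) = 55/G - x/54 (X(x, G) = 55/G + x*(-1/54) = 55/G - x/54)
h = 2949409/96012 (h = ((55/(-14) - 1/54*3) + 46820)/(35550 - 34026) = ((55*(-1/14) - 1/18) + 46820)/1524 = ((-55/14 - 1/18) + 46820)*(1/1524) = (-251/63 + 46820)*(1/1524) = (2949409/63)*(1/1524) = 2949409/96012 ≈ 30.719)
1/h = 1/(2949409/96012) = 96012/2949409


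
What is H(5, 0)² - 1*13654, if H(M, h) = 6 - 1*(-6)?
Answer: -13510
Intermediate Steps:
H(M, h) = 12 (H(M, h) = 6 + 6 = 12)
H(5, 0)² - 1*13654 = 12² - 1*13654 = 144 - 13654 = -13510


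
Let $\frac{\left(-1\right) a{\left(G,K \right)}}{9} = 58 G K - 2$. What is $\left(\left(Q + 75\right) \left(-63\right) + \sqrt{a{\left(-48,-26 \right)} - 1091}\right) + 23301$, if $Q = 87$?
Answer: $13095 + i \sqrt{652529} \approx 13095.0 + 807.79 i$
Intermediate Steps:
$a{\left(G,K \right)} = 18 - 522 G K$ ($a{\left(G,K \right)} = - 9 \left(58 G K - 2\right) = - 9 \left(-2 + 58 G K\right) = 18 - 522 G K$)
$\left(\left(Q + 75\right) \left(-63\right) + \sqrt{a{\left(-48,-26 \right)} - 1091}\right) + 23301 = \left(\left(87 + 75\right) \left(-63\right) + \sqrt{\left(18 - \left(-25056\right) \left(-26\right)\right) - 1091}\right) + 23301 = \left(162 \left(-63\right) + \sqrt{\left(18 - 651456\right) - 1091}\right) + 23301 = \left(-10206 + \sqrt{-651438 - 1091}\right) + 23301 = \left(-10206 + \sqrt{-652529}\right) + 23301 = \left(-10206 + i \sqrt{652529}\right) + 23301 = 13095 + i \sqrt{652529}$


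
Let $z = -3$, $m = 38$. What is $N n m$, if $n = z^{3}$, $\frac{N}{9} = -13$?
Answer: $120042$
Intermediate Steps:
$N = -117$ ($N = 9 \left(-13\right) = -117$)
$n = -27$ ($n = \left(-3\right)^{3} = -27$)
$N n m = \left(-117\right) \left(-27\right) 38 = 3159 \cdot 38 = 120042$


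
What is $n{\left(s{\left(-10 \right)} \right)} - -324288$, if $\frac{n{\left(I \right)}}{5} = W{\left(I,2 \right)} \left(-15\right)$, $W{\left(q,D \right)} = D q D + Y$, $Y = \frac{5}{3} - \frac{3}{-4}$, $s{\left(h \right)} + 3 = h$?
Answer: $\frac{1312027}{4} \approx 3.2801 \cdot 10^{5}$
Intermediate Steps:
$s{\left(h \right)} = -3 + h$
$Y = \frac{29}{12}$ ($Y = 5 \cdot \frac{1}{3} - - \frac{3}{4} = \frac{5}{3} + \frac{3}{4} = \frac{29}{12} \approx 2.4167$)
$W{\left(q,D \right)} = \frac{29}{12} + q D^{2}$ ($W{\left(q,D \right)} = D q D + \frac{29}{12} = q D^{2} + \frac{29}{12} = \frac{29}{12} + q D^{2}$)
$n{\left(I \right)} = - \frac{725}{4} - 300 I$ ($n{\left(I \right)} = 5 \left(\frac{29}{12} + I 2^{2}\right) \left(-15\right) = 5 \left(\frac{29}{12} + I 4\right) \left(-15\right) = 5 \left(\frac{29}{12} + 4 I\right) \left(-15\right) = 5 \left(- \frac{145}{4} - 60 I\right) = - \frac{725}{4} - 300 I$)
$n{\left(s{\left(-10 \right)} \right)} - -324288 = \left(- \frac{725}{4} - 300 \left(-3 - 10\right)\right) - -324288 = \left(- \frac{725}{4} - -3900\right) + 324288 = \left(- \frac{725}{4} + 3900\right) + 324288 = \frac{14875}{4} + 324288 = \frac{1312027}{4}$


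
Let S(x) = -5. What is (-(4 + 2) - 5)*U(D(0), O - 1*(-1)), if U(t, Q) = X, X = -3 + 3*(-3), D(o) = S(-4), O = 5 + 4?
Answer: 132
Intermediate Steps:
O = 9
D(o) = -5
X = -12 (X = -3 - 9 = -12)
U(t, Q) = -12
(-(4 + 2) - 5)*U(D(0), O - 1*(-1)) = (-(4 + 2) - 5)*(-12) = (-1*6 - 5)*(-12) = (-6 - 5)*(-12) = -11*(-12) = 132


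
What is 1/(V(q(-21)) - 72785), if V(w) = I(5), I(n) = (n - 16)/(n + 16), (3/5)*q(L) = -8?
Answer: -21/1528496 ≈ -1.3739e-5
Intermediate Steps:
q(L) = -40/3 (q(L) = (5/3)*(-8) = -40/3)
I(n) = (-16 + n)/(16 + n)
V(w) = -11/21 (V(w) = (-16 + 5)/(16 + 5) = -11/21)
1/(V(q(-21)) - 72785) = 1/(-11/21 - 72785) = 1/(-1528496/21) = -21/1528496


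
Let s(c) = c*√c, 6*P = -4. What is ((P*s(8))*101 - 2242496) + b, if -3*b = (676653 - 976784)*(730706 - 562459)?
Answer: 50489412869/3 - 3232*√2/3 ≈ 1.6830e+10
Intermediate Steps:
P = -⅔ (P = (⅙)*(-4) = -⅔ ≈ -0.66667)
b = 50496140357/3 (b = -(676653 - 976784)*(730706 - 562459)/3 = -(-300131)*168247/3 = -⅓*(-50496140357) = 50496140357/3 ≈ 1.6832e+10)
s(c) = c^(3/2)
((P*s(8))*101 - 2242496) + b = (-32*√2/3*101 - 2242496) + 50496140357/3 = (-3232*√2/3 - 2242496) + 50496140357/3 = (-2242496 - 3232*√2/3) + 50496140357/3 = 50489412869/3 - 3232*√2/3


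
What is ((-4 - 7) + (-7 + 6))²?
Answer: 144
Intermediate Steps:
((-4 - 7) + (-7 + 6))² = (-11 - 1)² = (-12)² = 144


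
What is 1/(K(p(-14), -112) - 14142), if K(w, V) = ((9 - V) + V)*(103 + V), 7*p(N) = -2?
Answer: -1/14223 ≈ -7.0309e-5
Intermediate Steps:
p(N) = -2/7 (p(N) = (⅐)*(-2) = -2/7)
K(w, V) = 927 + 9*V (K(w, V) = 9*(103 + V) = 927 + 9*V)
1/(K(p(-14), -112) - 14142) = 1/((927 + 9*(-112)) - 14142) = 1/((927 - 1008) - 14142) = 1/(-81 - 14142) = 1/(-14223) = -1/14223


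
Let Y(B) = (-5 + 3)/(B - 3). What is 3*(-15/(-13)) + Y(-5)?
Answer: 193/52 ≈ 3.7115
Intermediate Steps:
Y(B) = -2/(-3 + B)
3*(-15/(-13)) + Y(-5) = 3*(-15/(-13)) - 2/(-3 - 5) = 3*(-15*(-1/13)) - 2/(-8) = 3*(15/13) - 2*(-1/8) = 45/13 + 1/4 = 193/52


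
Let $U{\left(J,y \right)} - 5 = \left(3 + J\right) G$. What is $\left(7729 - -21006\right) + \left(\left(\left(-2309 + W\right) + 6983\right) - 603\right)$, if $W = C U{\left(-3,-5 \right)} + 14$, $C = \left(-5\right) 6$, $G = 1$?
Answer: $32670$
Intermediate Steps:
$C = -30$
$U{\left(J,y \right)} = 8 + J$ ($U{\left(J,y \right)} = 5 + \left(3 + J\right) 1 = 5 + \left(3 + J\right) = 8 + J$)
$W = -136$ ($W = - 30 \left(8 - 3\right) + 14 = \left(-30\right) 5 + 14 = -150 + 14 = -136$)
$\left(7729 - -21006\right) + \left(\left(\left(-2309 + W\right) + 6983\right) - 603\right) = \left(7729 - -21006\right) + \left(\left(\left(-2309 - 136\right) + 6983\right) - 603\right) = \left(7729 + 21006\right) + \left(\left(-2445 + 6983\right) - 603\right) = 28735 + \left(4538 - 603\right) = 28735 + 3935 = 32670$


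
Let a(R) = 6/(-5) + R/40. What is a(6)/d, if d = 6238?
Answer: -21/124760 ≈ -0.00016832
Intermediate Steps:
a(R) = -6/5 + R/40 (a(R) = 6*(-⅕) + R*(1/40) = -6/5 + R/40)
a(6)/d = (-6/5 + (1/40)*6)/6238 = (-6/5 + 3/20)*(1/6238) = -21/20*1/6238 = -21/124760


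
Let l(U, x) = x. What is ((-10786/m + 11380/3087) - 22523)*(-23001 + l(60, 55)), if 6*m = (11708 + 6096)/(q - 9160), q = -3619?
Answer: -1077875214385288/1962891 ≈ -5.4913e+8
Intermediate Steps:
m = -8902/38337 (m = ((11708 + 6096)/(-3619 - 9160))/6 = (17804/(-12779))/6 = (17804*(-1/12779))/6 = (1/6)*(-17804/12779) = -8902/38337 ≈ -0.23220)
((-10786/m + 11380/3087) - 22523)*(-23001 + l(60, 55)) = ((-10786/(-8902/38337) + 11380/3087) - 22523)*(-23001 + 55) = ((-10786*(-38337/8902) + 11380*(1/3087)) - 22523)*(-22946) = ((206751441/4451 + 11380/3087) - 22523)*(-22946) = (638292350747/13740237 - 22523)*(-22946) = (328820992796/13740237)*(-22946) = -1077875214385288/1962891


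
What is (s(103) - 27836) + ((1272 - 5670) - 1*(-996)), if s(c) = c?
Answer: -31135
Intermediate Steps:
(s(103) - 27836) + ((1272 - 5670) - 1*(-996)) = (103 - 27836) + ((1272 - 5670) - 1*(-996)) = -27733 + (-4398 + 996) = -27733 - 3402 = -31135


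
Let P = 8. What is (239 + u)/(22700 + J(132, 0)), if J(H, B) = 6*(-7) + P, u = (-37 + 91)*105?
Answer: 5909/22666 ≈ 0.26070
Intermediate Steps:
u = 5670 (u = 54*105 = 5670)
J(H, B) = -34 (J(H, B) = 6*(-7) + 8 = -42 + 8 = -34)
(239 + u)/(22700 + J(132, 0)) = (239 + 5670)/(22700 - 34) = 5909/22666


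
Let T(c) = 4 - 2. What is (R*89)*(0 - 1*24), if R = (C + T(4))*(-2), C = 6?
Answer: 34176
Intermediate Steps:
T(c) = 2
R = -16 (R = (6 + 2)*(-2) = 8*(-2) = -16)
(R*89)*(0 - 1*24) = (-16*89)*(0 - 1*24) = -1424*(0 - 24) = -1424*(-24) = 34176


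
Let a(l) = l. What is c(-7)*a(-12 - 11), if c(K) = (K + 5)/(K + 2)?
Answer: -46/5 ≈ -9.2000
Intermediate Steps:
c(K) = (5 + K)/(2 + K)
c(-7)*a(-12 - 11) = ((5 - 7)/(2 - 7))*(-12 - 11) = (-2/(-5))*(-23) = -1/5*(-2)*(-23) = (2/5)*(-23) = -46/5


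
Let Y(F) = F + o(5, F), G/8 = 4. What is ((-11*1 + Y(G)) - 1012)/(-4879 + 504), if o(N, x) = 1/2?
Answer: 283/1250 ≈ 0.22640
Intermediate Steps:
G = 32 (G = 8*4 = 32)
o(N, x) = ½
Y(F) = ½ + F (Y(F) = F + ½ = ½ + F)
((-11*1 + Y(G)) - 1012)/(-4879 + 504) = ((-11*1 + (½ + 32)) - 1012)/(-4879 + 504) = ((-11 + 65/2) - 1012)/(-4375) = (43/2 - 1012)*(-1/4375) = -1981/2*(-1/4375) = 283/1250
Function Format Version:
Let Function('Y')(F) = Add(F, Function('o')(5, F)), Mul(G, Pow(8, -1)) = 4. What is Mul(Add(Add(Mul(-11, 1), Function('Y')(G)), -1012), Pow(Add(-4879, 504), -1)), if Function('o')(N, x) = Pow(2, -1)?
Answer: Rational(283, 1250) ≈ 0.22640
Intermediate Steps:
G = 32 (G = Mul(8, 4) = 32)
Function('o')(N, x) = Rational(1, 2)
Function('Y')(F) = Add(Rational(1, 2), F) (Function('Y')(F) = Add(F, Rational(1, 2)) = Add(Rational(1, 2), F))
Mul(Add(Add(Mul(-11, 1), Function('Y')(G)), -1012), Pow(Add(-4879, 504), -1)) = Mul(Add(Add(Mul(-11, 1), Add(Rational(1, 2), 32)), -1012), Pow(Add(-4879, 504), -1)) = Mul(Add(Add(-11, Rational(65, 2)), -1012), Pow(-4375, -1)) = Mul(Add(Rational(43, 2), -1012), Rational(-1, 4375)) = Mul(Rational(-1981, 2), Rational(-1, 4375)) = Rational(283, 1250)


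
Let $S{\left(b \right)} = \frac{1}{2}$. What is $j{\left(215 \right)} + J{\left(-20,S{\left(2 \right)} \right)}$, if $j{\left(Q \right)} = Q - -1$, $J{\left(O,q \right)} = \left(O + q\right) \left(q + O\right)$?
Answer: $\frac{2385}{4} \approx 596.25$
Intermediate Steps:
$S{\left(b \right)} = \frac{1}{2}$
$J{\left(O,q \right)} = \left(O + q\right)^{2}$ ($J{\left(O,q \right)} = \left(O + q\right) \left(O + q\right) = \left(O + q\right)^{2}$)
$j{\left(Q \right)} = 1 + Q$ ($j{\left(Q \right)} = Q + 1 = 1 + Q$)
$j{\left(215 \right)} + J{\left(-20,S{\left(2 \right)} \right)} = \left(1 + 215\right) + \left(-20 + \frac{1}{2}\right)^{2} = 216 + \left(- \frac{39}{2}\right)^{2} = 216 + \frac{1521}{4} = \frac{2385}{4}$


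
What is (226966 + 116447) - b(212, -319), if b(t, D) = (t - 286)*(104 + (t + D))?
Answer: 343191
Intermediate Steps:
b(t, D) = (-286 + t)*(104 + D + t) (b(t, D) = (-286 + t)*(104 + (D + t)) = (-286 + t)*(104 + D + t))
(226966 + 116447) - b(212, -319) = (226966 + 116447) - (-29744 + 212**2 - 286*(-319) - 182*212 - 319*212) = 343413 - (-29744 + 44944 + 91234 - 38584 - 67628) = 343413 - 1*222 = 343413 - 222 = 343191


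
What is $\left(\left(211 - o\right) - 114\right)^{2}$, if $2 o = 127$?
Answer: $\frac{4489}{4} \approx 1122.3$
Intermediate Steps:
$o = \frac{127}{2}$ ($o = \frac{1}{2} \cdot 127 = \frac{127}{2} \approx 63.5$)
$\left(\left(211 - o\right) - 114\right)^{2} = \left(\left(211 - \frac{127}{2}\right) - 114\right)^{2} = \left(\frac{295}{2} - 114\right)^{2} = \left(\frac{67}{2}\right)^{2} = \frac{4489}{4}$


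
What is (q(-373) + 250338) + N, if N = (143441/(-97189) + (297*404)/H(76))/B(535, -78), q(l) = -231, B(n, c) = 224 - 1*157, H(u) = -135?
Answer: 8142629864584/32558315 ≈ 2.5009e+5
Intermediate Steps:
B(n, c) = 67 (B(n, c) = 224 - 157 = 67)
N = -432625121/32558315 (N = (143441/(-97189) + (297*404)/(-135))/67 = (143441*(-1/97189) + 119988*(-1/135))*(1/67) = (-143441/97189 - 4444/5)*(1/67) = -432625121/485945*1/67 = -432625121/32558315 ≈ -13.288)
(q(-373) + 250338) + N = (-231 + 250338) - 432625121/32558315 = 250107 - 432625121/32558315 = 8142629864584/32558315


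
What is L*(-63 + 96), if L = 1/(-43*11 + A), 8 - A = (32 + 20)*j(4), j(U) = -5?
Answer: -33/205 ≈ -0.16098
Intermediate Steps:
A = 268 (A = 8 - (32 + 20)*(-5) = 8 - 52*(-5) = 8 - 1*(-260) = 8 + 260 = 268)
L = -1/205 (L = 1/(-43*11 + 268) = 1/(-473 + 268) = 1/(-205) = -1/205 ≈ -0.0048781)
L*(-63 + 96) = -(-63 + 96)/205 = -1/205*33 = -33/205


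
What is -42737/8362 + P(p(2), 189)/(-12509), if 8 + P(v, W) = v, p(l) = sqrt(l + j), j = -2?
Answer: -534530237/104600258 ≈ -5.1102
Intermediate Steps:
p(l) = sqrt(-2 + l) (p(l) = sqrt(l - 2) = sqrt(-2 + l))
P(v, W) = -8 + v
-42737/8362 + P(p(2), 189)/(-12509) = -42737/8362 + (-8 + sqrt(-2 + 2))/(-12509) = -42737*1/8362 + (-8 + sqrt(0))*(-1/12509) = -42737/8362 + (-8 + 0)*(-1/12509) = -42737/8362 - 8*(-1/12509) = -42737/8362 + 8/12509 = -534530237/104600258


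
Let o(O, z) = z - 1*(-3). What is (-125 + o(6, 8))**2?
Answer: 12996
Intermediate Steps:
o(O, z) = 3 + z (o(O, z) = z + 3 = 3 + z)
(-125 + o(6, 8))**2 = (-125 + (3 + 8))**2 = (-125 + 11)**2 = (-114)**2 = 12996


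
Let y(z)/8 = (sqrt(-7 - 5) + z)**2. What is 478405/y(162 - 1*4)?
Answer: 478405/(32*(79 + I*sqrt(3))**2) ≈ 2.392 - 0.10494*I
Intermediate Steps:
y(z) = 8*(z + 2*I*sqrt(3))**2 (y(z) = 8*(sqrt(-7 - 5) + z)**2 = 8*(sqrt(-12) + z)**2 = 8*(2*I*sqrt(3) + z)**2 = 8*(z + 2*I*sqrt(3))**2)
478405/y(162 - 1*4) = 478405/((8*((162 - 1*4) + 2*I*sqrt(3))**2)) = 478405/((8*((162 - 4) + 2*I*sqrt(3))**2)) = 478405/((8*(158 + 2*I*sqrt(3))**2)) = 478405*(1/(8*(158 + 2*I*sqrt(3))**2)) = 478405/(8*(158 + 2*I*sqrt(3))**2)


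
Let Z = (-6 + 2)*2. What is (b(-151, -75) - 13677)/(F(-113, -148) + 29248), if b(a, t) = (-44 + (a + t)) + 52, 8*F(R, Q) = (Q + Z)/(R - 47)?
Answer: -635200/1337057 ≈ -0.47507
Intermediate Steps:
Z = -8 (Z = -4*2 = -8)
F(R, Q) = (-8 + Q)/(8*(-47 + R)) (F(R, Q) = ((Q - 8)/(R - 47))/8 = ((-8 + Q)/(-47 + R))/8 = (-8 + Q)/(8*(-47 + R)))
b(a, t) = 8 + a + t (b(a, t) = (-44 + a + t) + 52 = 8 + a + t)
(b(-151, -75) - 13677)/(F(-113, -148) + 29248) = ((8 - 151 - 75) - 13677)/((-8 - 148)/(8*(-47 - 113)) + 29248) = (-218 - 13677)/((⅛)*(-156)/(-160) + 29248) = -13895/((⅛)*(-1/160)*(-156) + 29248) = -13895/(39/320 + 29248) = -13895/9359399/320 = -13895*320/9359399 = -635200/1337057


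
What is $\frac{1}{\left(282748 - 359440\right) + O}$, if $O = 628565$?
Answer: $\frac{1}{551873} \approx 1.812 \cdot 10^{-6}$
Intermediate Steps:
$\frac{1}{\left(282748 - 359440\right) + O} = \frac{1}{\left(282748 - 359440\right) + 628565} = \frac{1}{-76692 + 628565} = \frac{1}{551873}$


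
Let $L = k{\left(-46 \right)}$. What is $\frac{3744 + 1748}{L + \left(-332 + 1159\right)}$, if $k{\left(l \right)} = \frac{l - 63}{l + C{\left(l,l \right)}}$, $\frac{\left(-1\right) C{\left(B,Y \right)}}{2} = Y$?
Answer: $\frac{252632}{37933} \approx 6.66$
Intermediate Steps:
$C{\left(B,Y \right)} = - 2 Y$
$k{\left(l \right)} = - \frac{-63 + l}{l}$ ($k{\left(l \right)} = \frac{l - 63}{l - 2 l} = \frac{-63 + l}{\left(-1\right) l} = \left(-63 + l\right) \left(- \frac{1}{l}\right) = - \frac{-63 + l}{l}$)
$L = - \frac{109}{46}$ ($L = \frac{63 - -46}{-46} = - \frac{63 + 46}{46} = \left(- \frac{1}{46}\right) 109 = - \frac{109}{46} \approx -2.3696$)
$\frac{3744 + 1748}{L + \left(-332 + 1159\right)} = \frac{3744 + 1748}{- \frac{109}{46} + \left(-332 + 1159\right)} = \frac{5492}{- \frac{109}{46} + 827} = \frac{5492}{\frac{37933}{46}} = 5492 \cdot \frac{46}{37933} = \frac{252632}{37933}$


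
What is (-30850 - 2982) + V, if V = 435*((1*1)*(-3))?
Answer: -35137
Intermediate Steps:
V = -1305 (V = 435*(1*(-3)) = 435*(-3) = -1305)
(-30850 - 2982) + V = (-30850 - 2982) - 1305 = -33832 - 1305 = -35137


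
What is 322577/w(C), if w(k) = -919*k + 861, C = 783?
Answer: -322577/718716 ≈ -0.44882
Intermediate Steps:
w(k) = 861 - 919*k
322577/w(C) = 322577/(861 - 919*783) = 322577/(861 - 719577) = 322577/(-718716) = 322577*(-1/718716) = -322577/718716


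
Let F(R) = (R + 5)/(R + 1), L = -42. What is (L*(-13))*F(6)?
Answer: 858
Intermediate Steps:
F(R) = (5 + R)/(1 + R)
(L*(-13))*F(6) = (-42*(-13))*((5 + 6)/(1 + 6)) = 546*(11/7) = 858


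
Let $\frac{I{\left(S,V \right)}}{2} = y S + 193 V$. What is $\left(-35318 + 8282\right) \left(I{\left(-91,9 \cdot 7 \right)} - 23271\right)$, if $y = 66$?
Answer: $296449740$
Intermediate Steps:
$I{\left(S,V \right)} = 132 S + 386 V$ ($I{\left(S,V \right)} = 2 \left(66 S + 193 V\right) = 132 S + 386 V$)
$\left(-35318 + 8282\right) \left(I{\left(-91,9 \cdot 7 \right)} - 23271\right) = \left(-35318 + 8282\right) \left(\left(132 \left(-91\right) + 386 \cdot 9 \cdot 7\right) - 23271\right) = - 27036 \left(\left(-12012 + 386 \cdot 63\right) - 23271\right) = - 27036 \left(\left(-12012 + 24318\right) - 23271\right) = - 27036 \left(12306 - 23271\right) = \left(-27036\right) \left(-10965\right) = 296449740$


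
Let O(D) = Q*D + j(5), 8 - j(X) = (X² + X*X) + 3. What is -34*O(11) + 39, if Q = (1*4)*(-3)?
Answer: 6057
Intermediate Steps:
Q = -12 (Q = 4*(-3) = -12)
j(X) = 5 - 2*X² (j(X) = 8 - ((X² + X*X) + 3) = 8 - ((X² + X²) + 3) = 8 - (2*X² + 3) = 8 - (3 + 2*X²) = 8 + (-3 - 2*X²) = 5 - 2*X²)
O(D) = -45 - 12*D (O(D) = -12*D + (5 - 2*5²) = -12*D + (5 - 2*25) = -12*D + (5 - 50) = -12*D - 45 = -45 - 12*D)
-34*O(11) + 39 = -34*(-45 - 12*11) + 39 = -34*(-45 - 132) + 39 = -34*(-177) + 39 = 6018 + 39 = 6057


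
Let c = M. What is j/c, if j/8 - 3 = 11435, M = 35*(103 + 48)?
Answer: 13072/755 ≈ 17.314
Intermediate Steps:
M = 5285 (M = 35*151 = 5285)
j = 91504 (j = 24 + 8*11435 = 24 + 91480 = 91504)
c = 5285
j/c = 91504/5285 = 91504*(1/5285) = 13072/755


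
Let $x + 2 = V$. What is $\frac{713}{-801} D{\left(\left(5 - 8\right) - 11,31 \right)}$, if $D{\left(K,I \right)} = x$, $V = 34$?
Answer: $- \frac{22816}{801} \approx -28.484$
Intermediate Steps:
$x = 32$ ($x = -2 + 34 = 32$)
$D{\left(K,I \right)} = 32$
$\frac{713}{-801} D{\left(\left(5 - 8\right) - 11,31 \right)} = \frac{713}{-801} \cdot 32 = 713 \left(- \frac{1}{801}\right) 32 = \left(- \frac{713}{801}\right) 32 = - \frac{22816}{801}$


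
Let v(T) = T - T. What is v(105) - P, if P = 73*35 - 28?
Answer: -2527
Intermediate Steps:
P = 2527 (P = 2555 - 28 = 2527)
v(T) = 0
v(105) - P = 0 - 1*2527 = 0 - 2527 = -2527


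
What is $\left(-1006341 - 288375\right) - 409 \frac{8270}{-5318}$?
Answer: $- \frac{3440958629}{2659} \approx -1.2941 \cdot 10^{6}$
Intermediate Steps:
$\left(-1006341 - 288375\right) - 409 \frac{8270}{-5318} = -1294716 - 409 \cdot 8270 \left(- \frac{1}{5318}\right) = -1294716 - 409 \left(- \frac{4135}{2659}\right) = -1294716 - - \frac{1691215}{2659} = -1294716 + \frac{1691215}{2659} = - \frac{3440958629}{2659}$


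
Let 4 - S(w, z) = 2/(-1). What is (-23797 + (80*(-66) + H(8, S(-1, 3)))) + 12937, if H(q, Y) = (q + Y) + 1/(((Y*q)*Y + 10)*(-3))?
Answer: -14416645/894 ≈ -16126.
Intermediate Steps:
S(w, z) = 6 (S(w, z) = 4 - 2/(-1) = 4 - 2*(-1) = 4 - 1*(-2) = 4 + 2 = 6)
H(q, Y) = Y + q - 1/(3*(10 + q*Y**2)) (H(q, Y) = (Y + q) - 1/3/(q*Y**2 + 10) = (Y + q) - 1/3/(10 + q*Y**2) = (Y + q) - 1/(3*(10 + q*Y**2)) = Y + q - 1/(3*(10 + q*Y**2)))
(-23797 + (80*(-66) + H(8, S(-1, 3)))) + 12937 = (-23797 + (80*(-66) + (-1/3 + 10*6 + 10*8 + 8*6**3 + 6**2*8**2)/(10 + 8*6**2))) + 12937 = (-23797 + (-5280 + (-1/3 + 60 + 80 + 8*216 + 36*64)/(10 + 8*36))) + 12937 = (-23797 + (-5280 + (-1/3 + 60 + 80 + 1728 + 2304)/(10 + 288))) + 12937 = (-23797 + (-5280 + (12515/3)/298)) + 12937 = (-23797 + (-5280 + (1/298)*(12515/3))) + 12937 = (-23797 + (-5280 + 12515/894)) + 12937 = (-23797 - 4707805/894) + 12937 = -25982323/894 + 12937 = -14416645/894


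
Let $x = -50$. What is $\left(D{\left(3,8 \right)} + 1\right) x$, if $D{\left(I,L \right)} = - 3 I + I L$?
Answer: $-800$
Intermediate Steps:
$\left(D{\left(3,8 \right)} + 1\right) x = \left(3 \left(-3 + 8\right) + 1\right) \left(-50\right) = \left(3 \cdot 5 + 1\right) \left(-50\right) = \left(15 + 1\right) \left(-50\right) = 16 \left(-50\right) = -800$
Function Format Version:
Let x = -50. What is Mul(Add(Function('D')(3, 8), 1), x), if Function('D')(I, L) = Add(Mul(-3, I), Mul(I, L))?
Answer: -800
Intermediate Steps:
Mul(Add(Function('D')(3, 8), 1), x) = Mul(Add(Mul(3, Add(-3, 8)), 1), -50) = Mul(Add(Mul(3, 5), 1), -50) = Mul(Add(15, 1), -50) = Mul(16, -50) = -800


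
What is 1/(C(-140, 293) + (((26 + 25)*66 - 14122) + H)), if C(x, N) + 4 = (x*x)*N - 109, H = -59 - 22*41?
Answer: 1/5730970 ≈ 1.7449e-7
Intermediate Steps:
H = -961 (H = -59 - 902 = -961)
C(x, N) = -113 + N*x² (C(x, N) = -4 + ((x*x)*N - 109) = -4 + (x²*N - 109) = -4 + (N*x² - 109) = -4 + (-109 + N*x²) = -113 + N*x²)
1/(C(-140, 293) + (((26 + 25)*66 - 14122) + H)) = 1/((-113 + 293*(-140)²) + (((26 + 25)*66 - 14122) - 961)) = 1/((-113 + 293*19600) + ((51*66 - 14122) - 961)) = 1/((-113 + 5742800) + ((3366 - 14122) - 961)) = 1/(5742687 + (-10756 - 961)) = 1/(5742687 - 11717) = 1/5730970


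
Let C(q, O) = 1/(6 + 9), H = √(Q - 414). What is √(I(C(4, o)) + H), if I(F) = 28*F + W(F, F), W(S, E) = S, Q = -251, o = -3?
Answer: √(435 + 225*I*√665)/15 ≈ 3.7278 + 3.4588*I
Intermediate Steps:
H = I*√665 (H = √(-251 - 414) = √(-665) = I*√665 ≈ 25.788*I)
C(q, O) = 1/15
I(F) = 29*F (I(F) = 28*F + F = 29*F)
√(I(C(4, o)) + H) = √(29*(1/15) + I*√665) = √(29/15 + I*√665)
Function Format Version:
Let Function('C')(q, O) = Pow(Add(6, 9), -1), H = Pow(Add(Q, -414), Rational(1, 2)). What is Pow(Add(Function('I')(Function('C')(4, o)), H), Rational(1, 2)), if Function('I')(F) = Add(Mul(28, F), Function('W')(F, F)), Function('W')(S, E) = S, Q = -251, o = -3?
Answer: Mul(Rational(1, 15), Pow(Add(435, Mul(225, I, Pow(665, Rational(1, 2)))), Rational(1, 2))) ≈ Add(3.7278, Mul(3.4588, I))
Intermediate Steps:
H = Mul(I, Pow(665, Rational(1, 2))) (H = Pow(Add(-251, -414), Rational(1, 2)) = Pow(-665, Rational(1, 2)) = Mul(I, Pow(665, Rational(1, 2))) ≈ Mul(25.788, I))
Function('C')(q, O) = Rational(1, 15) (Function('C')(q, O) = Pow(15, -1) = Rational(1, 15))
Function('I')(F) = Mul(29, F) (Function('I')(F) = Add(Mul(28, F), F) = Mul(29, F))
Pow(Add(Function('I')(Function('C')(4, o)), H), Rational(1, 2)) = Pow(Add(Mul(29, Rational(1, 15)), Mul(I, Pow(665, Rational(1, 2)))), Rational(1, 2)) = Pow(Add(Rational(29, 15), Mul(I, Pow(665, Rational(1, 2)))), Rational(1, 2))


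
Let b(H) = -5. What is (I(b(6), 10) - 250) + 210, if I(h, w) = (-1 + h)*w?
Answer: -100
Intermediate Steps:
I(h, w) = w*(-1 + h)
(I(b(6), 10) - 250) + 210 = (10*(-1 - 5) - 250) + 210 = (10*(-6) - 250) + 210 = (-60 - 250) + 210 = -310 + 210 = -100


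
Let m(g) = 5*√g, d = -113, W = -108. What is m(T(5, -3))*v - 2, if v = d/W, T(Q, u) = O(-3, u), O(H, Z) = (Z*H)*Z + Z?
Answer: -2 + 565*I*√30/108 ≈ -2.0 + 28.654*I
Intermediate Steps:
O(H, Z) = Z + H*Z² (O(H, Z) = (H*Z)*Z + Z = H*Z² + Z = Z + H*Z²)
T(Q, u) = u*(1 - 3*u)
v = 113/108 (v = -113/(-108) = -113*(-1/108) = 113/108 ≈ 1.0463)
m(T(5, -3))*v - 2 = (5*√(-3*(1 - 3*(-3))))*(113/108) - 2 = (5*√(-3*(1 + 9)))*(113/108) - 2 = (5*√(-3*10))*(113/108) - 2 = (5*√(-30))*(113/108) - 2 = (5*(I*√30))*(113/108) - 2 = (5*I*√30)*(113/108) - 2 = 565*I*√30/108 - 2 = -2 + 565*I*√30/108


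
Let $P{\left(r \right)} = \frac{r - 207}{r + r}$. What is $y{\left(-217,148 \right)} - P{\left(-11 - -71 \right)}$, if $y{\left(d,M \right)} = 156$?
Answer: $\frac{6289}{40} \approx 157.23$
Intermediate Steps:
$P{\left(r \right)} = \frac{-207 + r}{2 r}$
$y{\left(-217,148 \right)} - P{\left(-11 - -71 \right)} = 156 - \frac{-207 - -60}{2 \left(-11 - -71\right)} = 156 - \frac{-207 + \left(-11 + 71\right)}{2 \left(-11 + 71\right)} = 156 - \frac{-207 + 60}{2 \cdot 60} = 156 - \frac{1}{2} \cdot \frac{1}{60} \left(-147\right) = 156 - - \frac{49}{40} = 156 + \frac{49}{40} = \frac{6289}{40}$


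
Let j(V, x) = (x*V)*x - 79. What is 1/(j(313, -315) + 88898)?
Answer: 1/31146244 ≈ 3.2107e-8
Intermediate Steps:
j(V, x) = -79 + V*x² (j(V, x) = (V*x)*x - 79 = V*x² - 79 = -79 + V*x²)
1/(j(313, -315) + 88898) = 1/((-79 + 313*(-315)²) + 88898) = 1/((-79 + 313*99225) + 88898) = 1/((-79 + 31057425) + 88898) = 1/(31057346 + 88898) = 1/31146244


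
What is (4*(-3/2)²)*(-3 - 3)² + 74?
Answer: 398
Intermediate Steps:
(4*(-3/2)²)*(-3 - 3)² + 74 = (4*(-3*½)²)*(-6)² + 74 = (4*(-3/2)²)*36 + 74 = (4*(9/4))*36 + 74 = 9*36 + 74 = 324 + 74 = 398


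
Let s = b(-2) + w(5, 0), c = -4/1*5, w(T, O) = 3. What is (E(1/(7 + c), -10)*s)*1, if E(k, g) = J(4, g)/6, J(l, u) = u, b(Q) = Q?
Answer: -5/3 ≈ -1.6667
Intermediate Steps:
c = -20 (c = -4*1*5 = -4*5 = -20)
s = 1 (s = -2 + 3 = 1)
E(k, g) = g/6
(E(1/(7 + c), -10)*s)*1 = (((⅙)*(-10))*1)*1 = -5/3*1*1 = -5/3*1 = -5/3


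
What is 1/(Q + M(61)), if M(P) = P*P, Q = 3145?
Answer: 1/6866 ≈ 0.00014565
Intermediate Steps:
M(P) = P**2
1/(Q + M(61)) = 1/(3145 + 61**2) = 1/(3145 + 3721) = 1/6866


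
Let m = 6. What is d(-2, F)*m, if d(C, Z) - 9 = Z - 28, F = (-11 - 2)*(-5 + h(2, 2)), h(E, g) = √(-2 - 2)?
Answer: 276 - 156*I ≈ 276.0 - 156.0*I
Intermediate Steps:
h(E, g) = 2*I (h(E, g) = √(-4) = 2*I)
F = 65 - 26*I (F = (-11 - 2)*(-5 + 2*I) = -13*(-5 + 2*I) = 65 - 26*I ≈ 65.0 - 26.0*I)
d(C, Z) = -19 + Z (d(C, Z) = 9 + (Z - 28) = 9 + (-28 + Z) = -19 + Z)
d(-2, F)*m = (-19 + (65 - 26*I))*6 = (46 - 26*I)*6 = 276 - 156*I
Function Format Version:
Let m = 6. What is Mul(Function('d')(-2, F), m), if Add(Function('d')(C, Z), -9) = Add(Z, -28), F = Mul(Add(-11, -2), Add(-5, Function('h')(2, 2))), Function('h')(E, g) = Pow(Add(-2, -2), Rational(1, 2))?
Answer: Add(276, Mul(-156, I)) ≈ Add(276.00, Mul(-156.00, I))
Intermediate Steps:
Function('h')(E, g) = Mul(2, I) (Function('h')(E, g) = Pow(-4, Rational(1, 2)) = Mul(2, I))
F = Add(65, Mul(-26, I)) (F = Mul(Add(-11, -2), Add(-5, Mul(2, I))) = Mul(-13, Add(-5, Mul(2, I))) = Add(65, Mul(-26, I)) ≈ Add(65.000, Mul(-26.000, I)))
Function('d')(C, Z) = Add(-19, Z) (Function('d')(C, Z) = Add(9, Add(Z, -28)) = Add(9, Add(-28, Z)) = Add(-19, Z))
Mul(Function('d')(-2, F), m) = Mul(Add(-19, Add(65, Mul(-26, I))), 6) = Mul(Add(46, Mul(-26, I)), 6) = Add(276, Mul(-156, I))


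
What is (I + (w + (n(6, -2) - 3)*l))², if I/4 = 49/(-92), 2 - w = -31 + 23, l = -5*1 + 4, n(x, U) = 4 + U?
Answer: 41616/529 ≈ 78.669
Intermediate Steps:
l = -1 (l = -5 + 4 = -1)
w = 10 (w = 2 - (-31 + 23) = 2 - 1*(-8) = 2 + 8 = 10)
I = -49/23 (I = 4*(49/(-92)) = 4*(49*(-1/92)) = 4*(-49/92) = -49/23 ≈ -2.1304)
(I + (w + (n(6, -2) - 3)*l))² = (-49/23 + (10 + ((4 - 2) - 3)*(-1)))² = (-49/23 + (10 + (2 - 3)*(-1)))² = (-49/23 + (10 - 1*(-1)))² = (-49/23 + (10 + 1))² = (-49/23 + 11)² = (204/23)² = 41616/529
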